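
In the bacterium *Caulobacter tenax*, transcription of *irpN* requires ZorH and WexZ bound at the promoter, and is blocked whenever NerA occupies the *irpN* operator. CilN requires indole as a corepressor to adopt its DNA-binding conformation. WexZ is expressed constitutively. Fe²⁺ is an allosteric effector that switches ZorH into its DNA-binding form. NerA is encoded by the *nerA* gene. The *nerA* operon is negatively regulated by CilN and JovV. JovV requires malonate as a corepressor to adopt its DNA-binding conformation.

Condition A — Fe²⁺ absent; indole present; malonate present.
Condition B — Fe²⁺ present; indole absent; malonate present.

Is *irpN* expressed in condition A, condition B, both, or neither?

B only

Condition A:
Fe²⁺ is absent, so ZorH is inactive.
WexZ is produced constitutively and is active.
Indole is present, so CilN is active.
Malonate is present, so JovV is active.
With repressor CilN bound, *nerA* is not transcribed.
So NerA is not produced.
Required activator ZorH is absent, so *irpN* is not transcribed.
→ *irpN* is OFF in A.
Condition B:
Fe²⁺ is present, so ZorH is active.
WexZ is produced constitutively and is active.
Indole is absent, so CilN is inactive.
Malonate is present, so JovV is active.
With repressor JovV bound, *nerA* is not transcribed.
So NerA is not produced.
No repressor is bound and ZorH and WexZ are active, so *irpN* is transcribed.
→ *irpN* is ON in B.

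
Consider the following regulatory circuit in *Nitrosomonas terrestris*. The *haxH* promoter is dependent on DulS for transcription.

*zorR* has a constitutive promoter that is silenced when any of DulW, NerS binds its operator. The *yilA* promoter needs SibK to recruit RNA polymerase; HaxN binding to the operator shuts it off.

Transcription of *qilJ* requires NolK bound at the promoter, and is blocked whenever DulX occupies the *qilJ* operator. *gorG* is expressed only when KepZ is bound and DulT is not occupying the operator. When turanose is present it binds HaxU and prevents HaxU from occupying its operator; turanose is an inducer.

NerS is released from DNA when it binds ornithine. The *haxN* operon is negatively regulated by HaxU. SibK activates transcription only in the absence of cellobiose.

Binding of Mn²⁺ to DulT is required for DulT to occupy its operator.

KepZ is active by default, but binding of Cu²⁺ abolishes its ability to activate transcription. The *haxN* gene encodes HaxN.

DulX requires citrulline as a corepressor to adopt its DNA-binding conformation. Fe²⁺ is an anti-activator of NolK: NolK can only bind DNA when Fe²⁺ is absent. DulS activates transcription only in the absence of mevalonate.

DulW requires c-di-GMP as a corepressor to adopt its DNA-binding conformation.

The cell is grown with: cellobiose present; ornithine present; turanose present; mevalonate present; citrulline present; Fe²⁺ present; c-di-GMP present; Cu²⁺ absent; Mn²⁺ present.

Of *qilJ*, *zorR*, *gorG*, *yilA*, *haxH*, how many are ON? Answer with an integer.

Fe²⁺ is present, so NolK is inactive.
Citrulline is present, so DulX is active.
With repressor DulX bound, *qilJ* is not transcribed.
→ *qilJ* is OFF.
c-di-GMP is present, so DulW is active.
Ornithine is present, so NerS is inactive.
With repressor DulW bound, *zorR* is not transcribed.
→ *zorR* is OFF.
Mn²⁺ is present, so DulT is active.
Cu²⁺ is absent, so KepZ is active.
With repressor DulT bound, *gorG* is not transcribed.
→ *gorG* is OFF.
Turanose is present, so HaxU is inactive.
With no repressor bound, *haxN* is transcribed.
So HaxN is produced and active.
Cellobiose is present, so SibK is inactive.
With repressor HaxN bound, *yilA* is not transcribed.
→ *yilA* is OFF.
Mevalonate is present, so DulS is inactive.
Required activator DulS is absent, so *haxH* is not transcribed.
→ *haxH* is OFF.
0 of the 5 genes are transcribed.

0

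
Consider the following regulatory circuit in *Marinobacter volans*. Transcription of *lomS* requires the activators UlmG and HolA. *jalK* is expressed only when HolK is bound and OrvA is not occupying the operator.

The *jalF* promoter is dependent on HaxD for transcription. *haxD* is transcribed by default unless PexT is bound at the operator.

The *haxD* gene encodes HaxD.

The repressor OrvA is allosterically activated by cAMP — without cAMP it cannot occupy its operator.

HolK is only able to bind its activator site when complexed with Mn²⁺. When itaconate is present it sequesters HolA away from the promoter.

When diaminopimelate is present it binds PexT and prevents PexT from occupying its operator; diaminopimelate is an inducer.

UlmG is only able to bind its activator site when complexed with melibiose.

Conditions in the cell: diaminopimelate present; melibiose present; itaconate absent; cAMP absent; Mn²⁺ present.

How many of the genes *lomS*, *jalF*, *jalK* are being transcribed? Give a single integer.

3

Melibiose is present, so UlmG is active.
Itaconate is absent, so HolA is active.
No repressor is bound and UlmG and HolA are active, so *lomS* is transcribed.
→ *lomS* is ON.
Diaminopimelate is present, so PexT is inactive.
With no repressor bound, *haxD* is transcribed.
So HaxD is produced and active.
No repressor is bound and HaxD is active, so *jalF* is transcribed.
→ *jalF* is ON.
Mn²⁺ is present, so HolK is active.
cAMP is absent, so OrvA is inactive.
No repressor is bound and HolK is active, so *jalK* is transcribed.
→ *jalK* is ON.
3 of the 3 genes are transcribed.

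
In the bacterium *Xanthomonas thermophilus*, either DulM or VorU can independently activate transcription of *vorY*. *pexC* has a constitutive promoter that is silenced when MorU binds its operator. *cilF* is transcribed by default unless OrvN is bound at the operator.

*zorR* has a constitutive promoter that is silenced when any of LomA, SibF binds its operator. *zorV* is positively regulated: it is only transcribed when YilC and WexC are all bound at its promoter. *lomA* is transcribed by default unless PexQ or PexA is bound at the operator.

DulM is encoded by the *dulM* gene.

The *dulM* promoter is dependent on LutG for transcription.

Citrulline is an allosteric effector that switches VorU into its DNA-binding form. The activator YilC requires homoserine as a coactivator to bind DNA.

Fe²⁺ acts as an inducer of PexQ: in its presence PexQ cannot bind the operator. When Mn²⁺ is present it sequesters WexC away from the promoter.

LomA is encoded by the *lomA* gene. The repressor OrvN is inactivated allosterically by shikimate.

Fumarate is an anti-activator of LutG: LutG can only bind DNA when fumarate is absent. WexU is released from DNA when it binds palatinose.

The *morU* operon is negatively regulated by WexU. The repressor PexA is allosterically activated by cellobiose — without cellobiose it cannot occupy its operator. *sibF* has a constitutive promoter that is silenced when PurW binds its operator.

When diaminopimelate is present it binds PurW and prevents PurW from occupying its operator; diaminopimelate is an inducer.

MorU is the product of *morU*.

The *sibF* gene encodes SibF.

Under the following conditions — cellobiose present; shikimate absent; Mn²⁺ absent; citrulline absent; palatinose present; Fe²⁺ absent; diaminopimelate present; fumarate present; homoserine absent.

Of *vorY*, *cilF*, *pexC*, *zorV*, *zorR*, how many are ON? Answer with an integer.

0

Fumarate is present, so LutG is inactive.
Required activator LutG is absent, so *dulM* is not transcribed.
So DulM is not produced.
Citrulline is absent, so VorU is inactive.
No activator is available at the *vorY* promoter, so *vorY* is not transcribed.
→ *vorY* is OFF.
Shikimate is absent, so OrvN is active.
With repressor OrvN bound, *cilF* is not transcribed.
→ *cilF* is OFF.
Palatinose is present, so WexU is inactive.
With no repressor bound, *morU* is transcribed.
So MorU is produced and active.
With repressor MorU bound, *pexC* is not transcribed.
→ *pexC* is OFF.
Homoserine is absent, so YilC is inactive.
Mn²⁺ is absent, so WexC is active.
Required activator YilC is absent, so *zorV* is not transcribed.
→ *zorV* is OFF.
Fe²⁺ is absent, so PexQ is active.
Cellobiose is present, so PexA is active.
With repressor PexQ bound, *lomA* is not transcribed.
So LomA is not produced.
Diaminopimelate is present, so PurW is inactive.
With no repressor bound, *sibF* is transcribed.
So SibF is produced and active.
With repressor SibF bound, *zorR* is not transcribed.
→ *zorR* is OFF.
0 of the 5 genes are transcribed.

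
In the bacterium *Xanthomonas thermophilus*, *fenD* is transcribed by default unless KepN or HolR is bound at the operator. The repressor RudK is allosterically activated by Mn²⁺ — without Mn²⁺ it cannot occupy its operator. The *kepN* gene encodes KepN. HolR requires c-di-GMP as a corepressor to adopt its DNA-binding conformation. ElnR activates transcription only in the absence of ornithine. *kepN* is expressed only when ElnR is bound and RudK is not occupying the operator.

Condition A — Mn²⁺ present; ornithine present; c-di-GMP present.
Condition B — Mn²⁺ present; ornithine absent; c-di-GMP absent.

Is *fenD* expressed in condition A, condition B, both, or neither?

B only

Condition A:
Mn²⁺ is present, so RudK is active.
Ornithine is present, so ElnR is inactive.
With repressor RudK bound, *kepN* is not transcribed.
So KepN is not produced.
c-di-GMP is present, so HolR is active.
With repressor HolR bound, *fenD* is not transcribed.
→ *fenD* is OFF in A.
Condition B:
Mn²⁺ is present, so RudK is active.
Ornithine is absent, so ElnR is active.
With repressor RudK bound, *kepN* is not transcribed.
So KepN is not produced.
c-di-GMP is absent, so HolR is inactive.
With no repressor bound, *fenD* is transcribed.
→ *fenD* is ON in B.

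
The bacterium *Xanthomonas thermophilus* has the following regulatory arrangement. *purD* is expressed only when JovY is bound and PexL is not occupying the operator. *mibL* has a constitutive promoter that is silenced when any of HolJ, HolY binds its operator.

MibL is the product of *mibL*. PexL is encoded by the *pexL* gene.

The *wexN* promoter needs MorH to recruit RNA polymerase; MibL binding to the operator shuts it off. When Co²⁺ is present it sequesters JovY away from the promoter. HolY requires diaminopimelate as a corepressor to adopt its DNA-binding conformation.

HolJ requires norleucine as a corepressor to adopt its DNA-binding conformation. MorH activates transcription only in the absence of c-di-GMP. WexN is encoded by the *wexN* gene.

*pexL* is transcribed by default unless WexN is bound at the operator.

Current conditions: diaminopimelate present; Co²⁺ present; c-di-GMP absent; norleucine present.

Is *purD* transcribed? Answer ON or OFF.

c-di-GMP is absent, so MorH is active.
Norleucine is present, so HolJ is active.
Diaminopimelate is present, so HolY is active.
With repressor HolJ bound, *mibL* is not transcribed.
So MibL is not produced.
No repressor is bound and MorH is active, so *wexN* is transcribed.
So WexN is produced and active.
With repressor WexN bound, *pexL* is not transcribed.
So PexL is not produced.
Co²⁺ is present, so JovY is inactive.
Required activator JovY is absent, so *purD* is not transcribed.

OFF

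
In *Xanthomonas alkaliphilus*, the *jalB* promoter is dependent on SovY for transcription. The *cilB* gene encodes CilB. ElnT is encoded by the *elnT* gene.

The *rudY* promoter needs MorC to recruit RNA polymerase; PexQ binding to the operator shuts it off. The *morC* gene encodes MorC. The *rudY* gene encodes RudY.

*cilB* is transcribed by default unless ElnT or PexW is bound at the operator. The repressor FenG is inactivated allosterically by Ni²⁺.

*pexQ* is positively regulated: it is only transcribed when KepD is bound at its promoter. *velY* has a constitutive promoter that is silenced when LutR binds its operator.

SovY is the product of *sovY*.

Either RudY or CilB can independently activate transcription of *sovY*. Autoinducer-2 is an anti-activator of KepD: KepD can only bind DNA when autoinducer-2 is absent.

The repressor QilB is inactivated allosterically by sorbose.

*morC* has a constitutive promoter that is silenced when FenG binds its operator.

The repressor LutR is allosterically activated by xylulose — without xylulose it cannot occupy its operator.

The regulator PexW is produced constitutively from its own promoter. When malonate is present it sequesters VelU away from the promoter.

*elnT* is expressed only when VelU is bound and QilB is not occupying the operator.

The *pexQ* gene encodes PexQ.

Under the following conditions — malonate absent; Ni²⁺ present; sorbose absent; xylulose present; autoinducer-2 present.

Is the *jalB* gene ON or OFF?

ON

Ni²⁺ is present, so FenG is inactive.
With no repressor bound, *morC* is transcribed.
So MorC is produced and active.
Autoinducer-2 is present, so KepD is inactive.
Required activator KepD is absent, so *pexQ* is not transcribed.
So PexQ is not produced.
No repressor is bound and MorC is active, so *rudY* is transcribed.
So RudY is produced and active.
Sorbose is absent, so QilB is active.
Malonate is absent, so VelU is active.
With repressor QilB bound, *elnT* is not transcribed.
So ElnT is not produced.
PexW is produced constitutively and is active.
With repressor PexW bound, *cilB* is not transcribed.
So CilB is not produced.
Activator RudY is present, so *sovY* is transcribed.
So SovY is produced and active.
No repressor is bound and SovY is active, so *jalB* is transcribed.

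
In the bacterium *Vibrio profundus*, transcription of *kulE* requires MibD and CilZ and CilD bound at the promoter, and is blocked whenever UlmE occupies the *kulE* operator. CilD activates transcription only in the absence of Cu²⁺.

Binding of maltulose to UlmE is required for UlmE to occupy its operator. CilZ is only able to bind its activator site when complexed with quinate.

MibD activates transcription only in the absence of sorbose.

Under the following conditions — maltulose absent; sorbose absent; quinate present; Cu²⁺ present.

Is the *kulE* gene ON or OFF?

OFF

Sorbose is absent, so MibD is active.
Quinate is present, so CilZ is active.
Cu²⁺ is present, so CilD is inactive.
Maltulose is absent, so UlmE is inactive.
Required activator CilD is absent, so *kulE* is not transcribed.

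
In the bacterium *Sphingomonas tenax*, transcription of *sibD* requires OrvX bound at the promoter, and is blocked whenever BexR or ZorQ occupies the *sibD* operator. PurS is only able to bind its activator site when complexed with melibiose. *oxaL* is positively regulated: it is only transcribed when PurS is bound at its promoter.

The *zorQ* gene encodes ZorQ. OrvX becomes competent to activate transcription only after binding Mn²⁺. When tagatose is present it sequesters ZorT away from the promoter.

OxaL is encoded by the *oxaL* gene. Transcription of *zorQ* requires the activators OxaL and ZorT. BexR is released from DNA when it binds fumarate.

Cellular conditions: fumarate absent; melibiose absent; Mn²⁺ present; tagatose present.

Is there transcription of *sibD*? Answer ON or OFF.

Fumarate is absent, so BexR is active.
Mn²⁺ is present, so OrvX is active.
Melibiose is absent, so PurS is inactive.
Required activator PurS is absent, so *oxaL* is not transcribed.
So OxaL is not produced.
Tagatose is present, so ZorT is inactive.
Required activator OxaL is absent, so *zorQ* is not transcribed.
So ZorQ is not produced.
With repressor BexR bound, *sibD* is not transcribed.

OFF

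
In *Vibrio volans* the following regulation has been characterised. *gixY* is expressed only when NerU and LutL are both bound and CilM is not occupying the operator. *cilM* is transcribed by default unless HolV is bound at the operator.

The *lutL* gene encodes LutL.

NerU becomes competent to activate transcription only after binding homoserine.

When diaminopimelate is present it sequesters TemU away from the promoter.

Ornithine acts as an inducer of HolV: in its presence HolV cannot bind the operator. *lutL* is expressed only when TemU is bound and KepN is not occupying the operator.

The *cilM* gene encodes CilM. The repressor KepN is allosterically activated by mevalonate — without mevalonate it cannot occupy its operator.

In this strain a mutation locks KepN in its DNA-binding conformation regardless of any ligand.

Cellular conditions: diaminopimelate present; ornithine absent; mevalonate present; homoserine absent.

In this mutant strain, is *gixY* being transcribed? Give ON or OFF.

Homoserine is absent, so NerU is inactive.
Ornithine is absent, so HolV is active.
With repressor HolV bound, *cilM* is not transcribed.
So CilM is not produced.
Diaminopimelate is present, so TemU is inactive.
KepN is constitutively active in this strain.
With repressor KepN bound, *lutL* is not transcribed.
So LutL is not produced.
Required activator NerU is absent, so *gixY* is not transcribed.

OFF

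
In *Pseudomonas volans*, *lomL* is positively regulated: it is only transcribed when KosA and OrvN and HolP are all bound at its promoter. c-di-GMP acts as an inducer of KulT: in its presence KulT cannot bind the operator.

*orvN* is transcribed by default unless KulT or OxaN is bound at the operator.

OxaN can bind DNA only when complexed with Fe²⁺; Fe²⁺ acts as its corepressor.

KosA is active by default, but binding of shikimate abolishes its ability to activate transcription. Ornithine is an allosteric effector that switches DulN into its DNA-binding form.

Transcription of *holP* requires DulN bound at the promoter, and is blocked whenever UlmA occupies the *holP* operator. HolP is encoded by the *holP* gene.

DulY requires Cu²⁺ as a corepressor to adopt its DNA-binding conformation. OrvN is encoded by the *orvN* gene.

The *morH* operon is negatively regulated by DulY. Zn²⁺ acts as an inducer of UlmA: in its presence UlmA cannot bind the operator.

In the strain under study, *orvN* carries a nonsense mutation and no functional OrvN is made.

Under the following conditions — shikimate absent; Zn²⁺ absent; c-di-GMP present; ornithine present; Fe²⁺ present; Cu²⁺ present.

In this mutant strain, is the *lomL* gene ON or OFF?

Shikimate is absent, so KosA is active.
OrvN is non-functional in this strain, so it has no effect.
Ornithine is present, so DulN is active.
Zn²⁺ is absent, so UlmA is active.
With repressor UlmA bound, *holP* is not transcribed.
So HolP is not produced.
Required activator OrvN is absent, so *lomL* is not transcribed.

OFF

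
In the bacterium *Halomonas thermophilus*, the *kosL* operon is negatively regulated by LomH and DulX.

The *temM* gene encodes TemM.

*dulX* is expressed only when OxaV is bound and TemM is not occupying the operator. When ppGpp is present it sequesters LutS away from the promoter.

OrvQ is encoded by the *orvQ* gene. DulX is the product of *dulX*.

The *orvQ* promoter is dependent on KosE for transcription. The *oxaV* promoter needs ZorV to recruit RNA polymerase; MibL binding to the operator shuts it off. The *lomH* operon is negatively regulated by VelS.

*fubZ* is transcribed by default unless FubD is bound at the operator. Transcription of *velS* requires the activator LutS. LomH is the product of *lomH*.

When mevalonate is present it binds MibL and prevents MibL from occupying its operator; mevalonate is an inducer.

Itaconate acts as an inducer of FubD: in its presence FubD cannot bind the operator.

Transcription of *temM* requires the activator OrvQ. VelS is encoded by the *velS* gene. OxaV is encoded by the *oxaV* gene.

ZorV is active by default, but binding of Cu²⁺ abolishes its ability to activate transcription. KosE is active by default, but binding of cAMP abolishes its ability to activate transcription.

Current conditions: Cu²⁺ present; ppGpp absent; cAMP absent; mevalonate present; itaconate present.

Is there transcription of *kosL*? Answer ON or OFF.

ppGpp is absent, so LutS is active.
No repressor is bound and LutS is active, so *velS* is transcribed.
So VelS is produced and active.
With repressor VelS bound, *lomH* is not transcribed.
So LomH is not produced.
cAMP is absent, so KosE is active.
No repressor is bound and KosE is active, so *orvQ* is transcribed.
So OrvQ is produced and active.
No repressor is bound and OrvQ is active, so *temM* is transcribed.
So TemM is produced and active.
Mevalonate is present, so MibL is inactive.
Cu²⁺ is present, so ZorV is inactive.
Required activator ZorV is absent, so *oxaV* is not transcribed.
So OxaV is not produced.
With repressor TemM bound, *dulX* is not transcribed.
So DulX is not produced.
With no repressor bound, *kosL* is transcribed.

ON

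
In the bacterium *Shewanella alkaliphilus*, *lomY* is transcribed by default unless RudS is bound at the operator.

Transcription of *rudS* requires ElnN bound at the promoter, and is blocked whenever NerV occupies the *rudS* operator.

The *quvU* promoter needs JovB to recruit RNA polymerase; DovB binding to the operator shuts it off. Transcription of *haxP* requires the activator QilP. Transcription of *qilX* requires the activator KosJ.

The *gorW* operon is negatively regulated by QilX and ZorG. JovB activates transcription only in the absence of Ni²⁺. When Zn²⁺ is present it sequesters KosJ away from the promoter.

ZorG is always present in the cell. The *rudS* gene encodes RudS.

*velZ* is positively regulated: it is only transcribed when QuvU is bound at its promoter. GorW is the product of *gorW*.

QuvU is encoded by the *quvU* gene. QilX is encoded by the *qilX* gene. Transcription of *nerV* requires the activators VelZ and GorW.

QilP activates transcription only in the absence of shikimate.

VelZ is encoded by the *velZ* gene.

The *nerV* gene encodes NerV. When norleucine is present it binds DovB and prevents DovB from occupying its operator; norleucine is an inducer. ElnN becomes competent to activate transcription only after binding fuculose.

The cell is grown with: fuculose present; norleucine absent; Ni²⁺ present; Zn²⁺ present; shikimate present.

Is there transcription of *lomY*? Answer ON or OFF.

OFF

Ni²⁺ is present, so JovB is inactive.
Norleucine is absent, so DovB is active.
With repressor DovB bound, *quvU* is not transcribed.
So QuvU is not produced.
Required activator QuvU is absent, so *velZ* is not transcribed.
So VelZ is not produced.
Zn²⁺ is present, so KosJ is inactive.
Required activator KosJ is absent, so *qilX* is not transcribed.
So QilX is not produced.
ZorG is produced constitutively and is active.
With repressor ZorG bound, *gorW* is not transcribed.
So GorW is not produced.
Required activator VelZ is absent, so *nerV* is not transcribed.
So NerV is not produced.
Fuculose is present, so ElnN is active.
No repressor is bound and ElnN is active, so *rudS* is transcribed.
So RudS is produced and active.
With repressor RudS bound, *lomY* is not transcribed.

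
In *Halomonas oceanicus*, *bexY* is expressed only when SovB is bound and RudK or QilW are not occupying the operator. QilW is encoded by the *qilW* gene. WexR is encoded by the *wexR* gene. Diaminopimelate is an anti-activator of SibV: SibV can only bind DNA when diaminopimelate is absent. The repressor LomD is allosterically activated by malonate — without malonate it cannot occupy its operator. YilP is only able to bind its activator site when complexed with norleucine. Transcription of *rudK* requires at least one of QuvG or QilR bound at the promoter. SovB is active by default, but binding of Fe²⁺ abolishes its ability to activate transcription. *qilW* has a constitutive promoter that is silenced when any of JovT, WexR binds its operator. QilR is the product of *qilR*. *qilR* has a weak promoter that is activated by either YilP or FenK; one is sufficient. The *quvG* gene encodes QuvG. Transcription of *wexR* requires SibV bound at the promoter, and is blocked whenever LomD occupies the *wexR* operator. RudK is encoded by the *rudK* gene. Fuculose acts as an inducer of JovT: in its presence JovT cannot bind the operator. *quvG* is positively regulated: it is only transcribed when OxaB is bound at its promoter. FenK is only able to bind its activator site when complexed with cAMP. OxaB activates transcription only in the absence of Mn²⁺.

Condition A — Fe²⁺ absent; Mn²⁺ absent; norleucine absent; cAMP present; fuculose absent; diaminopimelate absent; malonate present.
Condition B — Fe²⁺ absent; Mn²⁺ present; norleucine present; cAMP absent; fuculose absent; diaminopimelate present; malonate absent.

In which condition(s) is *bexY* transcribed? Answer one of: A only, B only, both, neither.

Condition A:
Fe²⁺ is absent, so SovB is active.
Mn²⁺ is absent, so OxaB is active.
No repressor is bound and OxaB is active, so *quvG* is transcribed.
So QuvG is produced and active.
Norleucine is absent, so YilP is inactive.
cAMP is present, so FenK is active.
Activator FenK is present, so *qilR* is transcribed.
So QilR is produced and active.
Activator QuvG is present, so *rudK* is transcribed.
So RudK is produced and active.
Fuculose is absent, so JovT is active.
Diaminopimelate is absent, so SibV is active.
Malonate is present, so LomD is active.
With repressor LomD bound, *wexR* is not transcribed.
So WexR is not produced.
With repressor JovT bound, *qilW* is not transcribed.
So QilW is not produced.
With repressor RudK bound, *bexY* is not transcribed.
→ *bexY* is OFF in A.
Condition B:
Fe²⁺ is absent, so SovB is active.
Mn²⁺ is present, so OxaB is inactive.
Required activator OxaB is absent, so *quvG* is not transcribed.
So QuvG is not produced.
Norleucine is present, so YilP is active.
cAMP is absent, so FenK is inactive.
Activator YilP is present, so *qilR* is transcribed.
So QilR is produced and active.
Activator QilR is present, so *rudK* is transcribed.
So RudK is produced and active.
Fuculose is absent, so JovT is active.
Diaminopimelate is present, so SibV is inactive.
Malonate is absent, so LomD is inactive.
Required activator SibV is absent, so *wexR* is not transcribed.
So WexR is not produced.
With repressor JovT bound, *qilW* is not transcribed.
So QilW is not produced.
With repressor RudK bound, *bexY* is not transcribed.
→ *bexY* is OFF in B.

neither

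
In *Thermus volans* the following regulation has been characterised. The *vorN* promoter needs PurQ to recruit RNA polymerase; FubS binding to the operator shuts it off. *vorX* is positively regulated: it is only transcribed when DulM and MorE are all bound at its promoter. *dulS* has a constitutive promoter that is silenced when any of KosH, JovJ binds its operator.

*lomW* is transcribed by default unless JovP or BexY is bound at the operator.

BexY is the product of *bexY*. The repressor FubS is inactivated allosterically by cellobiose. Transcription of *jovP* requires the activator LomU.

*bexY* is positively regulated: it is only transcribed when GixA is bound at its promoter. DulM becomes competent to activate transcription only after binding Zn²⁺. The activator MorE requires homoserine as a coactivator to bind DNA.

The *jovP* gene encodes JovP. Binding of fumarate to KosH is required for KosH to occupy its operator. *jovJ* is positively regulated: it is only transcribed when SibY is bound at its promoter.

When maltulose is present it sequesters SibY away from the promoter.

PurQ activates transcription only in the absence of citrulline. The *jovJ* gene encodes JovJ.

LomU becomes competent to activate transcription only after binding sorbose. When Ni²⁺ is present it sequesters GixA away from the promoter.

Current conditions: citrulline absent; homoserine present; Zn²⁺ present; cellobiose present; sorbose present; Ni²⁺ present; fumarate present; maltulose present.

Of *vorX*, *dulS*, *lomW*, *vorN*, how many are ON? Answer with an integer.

Zn²⁺ is present, so DulM is active.
Homoserine is present, so MorE is active.
No repressor is bound and DulM and MorE are active, so *vorX* is transcribed.
→ *vorX* is ON.
Fumarate is present, so KosH is active.
Maltulose is present, so SibY is inactive.
Required activator SibY is absent, so *jovJ* is not transcribed.
So JovJ is not produced.
With repressor KosH bound, *dulS* is not transcribed.
→ *dulS* is OFF.
Sorbose is present, so LomU is active.
No repressor is bound and LomU is active, so *jovP* is transcribed.
So JovP is produced and active.
Ni²⁺ is present, so GixA is inactive.
Required activator GixA is absent, so *bexY* is not transcribed.
So BexY is not produced.
With repressor JovP bound, *lomW* is not transcribed.
→ *lomW* is OFF.
Citrulline is absent, so PurQ is active.
Cellobiose is present, so FubS is inactive.
No repressor is bound and PurQ is active, so *vorN* is transcribed.
→ *vorN* is ON.
2 of the 4 genes are transcribed.

2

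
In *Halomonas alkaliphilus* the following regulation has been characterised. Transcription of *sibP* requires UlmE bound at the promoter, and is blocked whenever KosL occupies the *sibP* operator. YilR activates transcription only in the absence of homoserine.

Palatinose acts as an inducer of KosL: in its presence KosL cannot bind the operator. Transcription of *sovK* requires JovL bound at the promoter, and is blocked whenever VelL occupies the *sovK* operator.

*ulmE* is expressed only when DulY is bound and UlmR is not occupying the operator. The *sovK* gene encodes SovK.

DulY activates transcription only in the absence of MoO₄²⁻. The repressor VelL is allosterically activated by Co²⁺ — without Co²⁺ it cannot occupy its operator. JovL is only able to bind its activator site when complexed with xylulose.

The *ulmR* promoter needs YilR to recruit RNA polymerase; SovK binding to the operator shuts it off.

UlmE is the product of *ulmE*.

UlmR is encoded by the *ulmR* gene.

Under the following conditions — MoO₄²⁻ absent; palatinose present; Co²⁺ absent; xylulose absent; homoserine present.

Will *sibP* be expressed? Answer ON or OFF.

Palatinose is present, so KosL is inactive.
MoO₄²⁻ is absent, so DulY is active.
Xylulose is absent, so JovL is inactive.
Co²⁺ is absent, so VelL is inactive.
Required activator JovL is absent, so *sovK* is not transcribed.
So SovK is not produced.
Homoserine is present, so YilR is inactive.
Required activator YilR is absent, so *ulmR* is not transcribed.
So UlmR is not produced.
No repressor is bound and DulY is active, so *ulmE* is transcribed.
So UlmE is produced and active.
No repressor is bound and UlmE is active, so *sibP* is transcribed.

ON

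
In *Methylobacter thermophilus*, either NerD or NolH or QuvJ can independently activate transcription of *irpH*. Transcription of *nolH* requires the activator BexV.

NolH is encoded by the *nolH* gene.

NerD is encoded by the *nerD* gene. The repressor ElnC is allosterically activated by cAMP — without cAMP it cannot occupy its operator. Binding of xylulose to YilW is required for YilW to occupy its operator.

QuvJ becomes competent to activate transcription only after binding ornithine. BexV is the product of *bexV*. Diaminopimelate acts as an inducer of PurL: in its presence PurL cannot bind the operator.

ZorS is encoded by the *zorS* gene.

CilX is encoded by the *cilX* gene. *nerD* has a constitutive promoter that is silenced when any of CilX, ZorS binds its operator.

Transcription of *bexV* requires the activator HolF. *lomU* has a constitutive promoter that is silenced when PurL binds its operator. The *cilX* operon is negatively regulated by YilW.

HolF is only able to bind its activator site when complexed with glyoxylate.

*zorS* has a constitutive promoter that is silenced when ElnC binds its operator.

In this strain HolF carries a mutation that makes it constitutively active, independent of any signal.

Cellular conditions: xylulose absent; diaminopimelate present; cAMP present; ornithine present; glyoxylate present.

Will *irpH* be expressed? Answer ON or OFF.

Xylulose is absent, so YilW is inactive.
With no repressor bound, *cilX* is transcribed.
So CilX is produced and active.
cAMP is present, so ElnC is active.
With repressor ElnC bound, *zorS* is not transcribed.
So ZorS is not produced.
With repressor CilX bound, *nerD* is not transcribed.
So NerD is not produced.
HolF is constitutively active in this strain.
No repressor is bound and HolF is active, so *bexV* is transcribed.
So BexV is produced and active.
No repressor is bound and BexV is active, so *nolH* is transcribed.
So NolH is produced and active.
Ornithine is present, so QuvJ is active.
Activator NolH is present, so *irpH* is transcribed.

ON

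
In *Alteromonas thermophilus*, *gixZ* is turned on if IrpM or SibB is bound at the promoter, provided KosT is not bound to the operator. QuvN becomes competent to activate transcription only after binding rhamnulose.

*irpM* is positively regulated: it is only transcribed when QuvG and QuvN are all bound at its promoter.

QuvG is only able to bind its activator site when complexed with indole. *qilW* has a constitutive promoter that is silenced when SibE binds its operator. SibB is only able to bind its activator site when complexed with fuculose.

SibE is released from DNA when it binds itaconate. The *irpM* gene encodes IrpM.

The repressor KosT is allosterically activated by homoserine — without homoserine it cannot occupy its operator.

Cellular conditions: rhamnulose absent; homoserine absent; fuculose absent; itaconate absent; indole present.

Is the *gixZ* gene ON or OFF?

Homoserine is absent, so KosT is inactive.
Indole is present, so QuvG is active.
Rhamnulose is absent, so QuvN is inactive.
Required activator QuvN is absent, so *irpM* is not transcribed.
So IrpM is not produced.
Fuculose is absent, so SibB is inactive.
No activator is available at the *gixZ* promoter, so *gixZ* is not transcribed.

OFF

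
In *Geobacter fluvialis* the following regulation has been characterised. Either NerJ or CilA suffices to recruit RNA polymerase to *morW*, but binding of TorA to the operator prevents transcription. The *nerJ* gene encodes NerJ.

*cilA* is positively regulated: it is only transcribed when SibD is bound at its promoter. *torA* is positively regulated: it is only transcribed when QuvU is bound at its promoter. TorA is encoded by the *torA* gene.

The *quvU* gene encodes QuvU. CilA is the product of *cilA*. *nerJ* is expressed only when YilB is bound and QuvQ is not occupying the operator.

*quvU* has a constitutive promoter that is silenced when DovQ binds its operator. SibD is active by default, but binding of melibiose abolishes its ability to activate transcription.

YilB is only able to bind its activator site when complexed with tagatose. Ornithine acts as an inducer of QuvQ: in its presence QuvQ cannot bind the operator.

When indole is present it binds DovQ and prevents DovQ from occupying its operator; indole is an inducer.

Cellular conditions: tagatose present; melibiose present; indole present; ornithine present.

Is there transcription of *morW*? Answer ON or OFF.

OFF

Indole is present, so DovQ is inactive.
With no repressor bound, *quvU* is transcribed.
So QuvU is produced and active.
No repressor is bound and QuvU is active, so *torA* is transcribed.
So TorA is produced and active.
Tagatose is present, so YilB is active.
Ornithine is present, so QuvQ is inactive.
No repressor is bound and YilB is active, so *nerJ* is transcribed.
So NerJ is produced and active.
Melibiose is present, so SibD is inactive.
Required activator SibD is absent, so *cilA* is not transcribed.
So CilA is not produced.
With repressor TorA bound, *morW* is not transcribed.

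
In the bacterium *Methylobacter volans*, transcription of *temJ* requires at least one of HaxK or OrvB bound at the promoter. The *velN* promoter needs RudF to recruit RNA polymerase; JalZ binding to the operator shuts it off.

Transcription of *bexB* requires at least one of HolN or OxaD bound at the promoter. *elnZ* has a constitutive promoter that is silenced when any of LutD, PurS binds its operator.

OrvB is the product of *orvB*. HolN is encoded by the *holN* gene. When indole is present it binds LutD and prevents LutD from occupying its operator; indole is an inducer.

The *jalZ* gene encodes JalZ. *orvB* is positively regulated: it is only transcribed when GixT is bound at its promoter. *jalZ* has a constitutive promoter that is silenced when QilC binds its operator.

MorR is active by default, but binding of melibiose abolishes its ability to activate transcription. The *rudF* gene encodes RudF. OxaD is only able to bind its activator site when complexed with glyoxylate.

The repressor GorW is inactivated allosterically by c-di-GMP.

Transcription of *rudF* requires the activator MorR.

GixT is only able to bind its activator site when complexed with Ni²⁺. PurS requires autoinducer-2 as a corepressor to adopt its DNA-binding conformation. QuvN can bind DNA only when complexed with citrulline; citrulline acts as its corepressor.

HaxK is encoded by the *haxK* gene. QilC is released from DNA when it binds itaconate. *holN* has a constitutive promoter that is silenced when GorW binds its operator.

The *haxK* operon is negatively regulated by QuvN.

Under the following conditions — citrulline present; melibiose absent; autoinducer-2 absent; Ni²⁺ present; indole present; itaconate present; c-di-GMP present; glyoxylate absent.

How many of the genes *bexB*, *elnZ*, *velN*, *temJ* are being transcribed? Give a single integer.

3

c-di-GMP is present, so GorW is inactive.
With no repressor bound, *holN* is transcribed.
So HolN is produced and active.
Glyoxylate is absent, so OxaD is inactive.
Activator HolN is present, so *bexB* is transcribed.
→ *bexB* is ON.
Indole is present, so LutD is inactive.
Autoinducer-2 is absent, so PurS is inactive.
With no repressor bound, *elnZ* is transcribed.
→ *elnZ* is ON.
Melibiose is absent, so MorR is active.
No repressor is bound and MorR is active, so *rudF* is transcribed.
So RudF is produced and active.
Itaconate is present, so QilC is inactive.
With no repressor bound, *jalZ* is transcribed.
So JalZ is produced and active.
With repressor JalZ bound, *velN* is not transcribed.
→ *velN* is OFF.
Citrulline is present, so QuvN is active.
With repressor QuvN bound, *haxK* is not transcribed.
So HaxK is not produced.
Ni²⁺ is present, so GixT is active.
No repressor is bound and GixT is active, so *orvB* is transcribed.
So OrvB is produced and active.
Activator OrvB is present, so *temJ* is transcribed.
→ *temJ* is ON.
3 of the 4 genes are transcribed.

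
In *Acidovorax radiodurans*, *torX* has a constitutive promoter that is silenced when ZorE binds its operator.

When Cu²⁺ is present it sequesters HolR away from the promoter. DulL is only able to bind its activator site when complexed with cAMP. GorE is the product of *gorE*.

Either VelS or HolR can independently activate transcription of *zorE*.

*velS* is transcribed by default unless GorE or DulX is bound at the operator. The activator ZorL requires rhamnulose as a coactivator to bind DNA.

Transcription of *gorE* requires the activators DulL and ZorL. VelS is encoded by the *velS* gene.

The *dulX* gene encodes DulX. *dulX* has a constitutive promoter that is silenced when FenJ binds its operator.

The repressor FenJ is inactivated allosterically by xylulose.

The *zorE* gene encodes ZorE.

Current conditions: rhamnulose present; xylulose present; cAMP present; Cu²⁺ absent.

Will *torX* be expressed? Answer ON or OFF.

OFF

cAMP is present, so DulL is active.
Rhamnulose is present, so ZorL is active.
No repressor is bound and DulL and ZorL are active, so *gorE* is transcribed.
So GorE is produced and active.
Xylulose is present, so FenJ is inactive.
With no repressor bound, *dulX* is transcribed.
So DulX is produced and active.
With repressor GorE bound, *velS* is not transcribed.
So VelS is not produced.
Cu²⁺ is absent, so HolR is active.
Activator HolR is present, so *zorE* is transcribed.
So ZorE is produced and active.
With repressor ZorE bound, *torX* is not transcribed.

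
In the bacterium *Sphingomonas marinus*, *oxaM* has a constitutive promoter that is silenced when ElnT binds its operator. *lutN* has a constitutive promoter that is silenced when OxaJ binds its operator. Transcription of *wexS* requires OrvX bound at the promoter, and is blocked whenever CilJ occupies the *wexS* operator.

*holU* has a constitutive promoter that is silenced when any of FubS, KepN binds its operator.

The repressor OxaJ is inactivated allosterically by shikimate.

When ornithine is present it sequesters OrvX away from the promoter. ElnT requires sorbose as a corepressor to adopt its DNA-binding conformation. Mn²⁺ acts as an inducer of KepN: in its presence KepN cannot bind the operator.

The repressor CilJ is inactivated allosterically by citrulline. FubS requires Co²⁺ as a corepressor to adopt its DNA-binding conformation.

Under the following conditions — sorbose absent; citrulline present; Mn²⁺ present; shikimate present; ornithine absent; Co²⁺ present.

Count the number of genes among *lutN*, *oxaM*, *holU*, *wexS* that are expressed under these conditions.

Shikimate is present, so OxaJ is inactive.
With no repressor bound, *lutN* is transcribed.
→ *lutN* is ON.
Sorbose is absent, so ElnT is inactive.
With no repressor bound, *oxaM* is transcribed.
→ *oxaM* is ON.
Co²⁺ is present, so FubS is active.
Mn²⁺ is present, so KepN is inactive.
With repressor FubS bound, *holU* is not transcribed.
→ *holU* is OFF.
Citrulline is present, so CilJ is inactive.
Ornithine is absent, so OrvX is active.
No repressor is bound and OrvX is active, so *wexS* is transcribed.
→ *wexS* is ON.
3 of the 4 genes are transcribed.

3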